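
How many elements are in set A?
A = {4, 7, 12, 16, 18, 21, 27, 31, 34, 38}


Set A = {4, 7, 12, 16, 18, 21, 27, 31, 34, 38}
Listing elements: 4, 7, 12, 16, 18, 21, 27, 31, 34, 38
Counting: 10 elements
|A| = 10

10


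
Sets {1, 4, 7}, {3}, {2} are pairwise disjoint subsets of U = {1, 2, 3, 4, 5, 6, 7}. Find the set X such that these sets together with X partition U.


U = {1, 2, 3, 4, 5, 6, 7}
Shown blocks: {1, 4, 7}, {3}, {2}
A partition's blocks are pairwise disjoint and cover U, so the missing block = U \ (union of shown blocks).
Union of shown blocks: {1, 2, 3, 4, 7}
Missing block = U \ (union) = {5, 6}

{5, 6}


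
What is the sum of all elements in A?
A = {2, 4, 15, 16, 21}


Set A = {2, 4, 15, 16, 21}
Sum = 2 + 4 + 15 + 16 + 21 = 58

58


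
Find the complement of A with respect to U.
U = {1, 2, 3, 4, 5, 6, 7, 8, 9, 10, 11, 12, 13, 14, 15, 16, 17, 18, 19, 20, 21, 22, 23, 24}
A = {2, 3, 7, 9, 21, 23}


Universal set U = {1, 2, 3, 4, 5, 6, 7, 8, 9, 10, 11, 12, 13, 14, 15, 16, 17, 18, 19, 20, 21, 22, 23, 24}
Set A = {2, 3, 7, 9, 21, 23}
A' = U \ A = elements in U but not in A
Checking each element of U:
1 (not in A, include), 2 (in A, exclude), 3 (in A, exclude), 4 (not in A, include), 5 (not in A, include), 6 (not in A, include), 7 (in A, exclude), 8 (not in A, include), 9 (in A, exclude), 10 (not in A, include), 11 (not in A, include), 12 (not in A, include), 13 (not in A, include), 14 (not in A, include), 15 (not in A, include), 16 (not in A, include), 17 (not in A, include), 18 (not in A, include), 19 (not in A, include), 20 (not in A, include), 21 (in A, exclude), 22 (not in A, include), 23 (in A, exclude), 24 (not in A, include)
A' = {1, 4, 5, 6, 8, 10, 11, 12, 13, 14, 15, 16, 17, 18, 19, 20, 22, 24}

{1, 4, 5, 6, 8, 10, 11, 12, 13, 14, 15, 16, 17, 18, 19, 20, 22, 24}


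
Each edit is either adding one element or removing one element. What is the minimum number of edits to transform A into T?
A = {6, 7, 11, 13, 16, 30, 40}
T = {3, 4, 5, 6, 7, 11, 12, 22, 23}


Set A = {6, 7, 11, 13, 16, 30, 40}
Set T = {3, 4, 5, 6, 7, 11, 12, 22, 23}
Elements to remove from A (in A, not in T): {13, 16, 30, 40} → 4 removals
Elements to add to A (in T, not in A): {3, 4, 5, 12, 22, 23} → 6 additions
Total edits = 4 + 6 = 10

10


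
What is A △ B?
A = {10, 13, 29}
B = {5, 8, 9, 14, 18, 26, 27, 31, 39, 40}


Set A = {10, 13, 29}
Set B = {5, 8, 9, 14, 18, 26, 27, 31, 39, 40}
A △ B = (A \ B) ∪ (B \ A)
Elements in A but not B: {10, 13, 29}
Elements in B but not A: {5, 8, 9, 14, 18, 26, 27, 31, 39, 40}
A △ B = {5, 8, 9, 10, 13, 14, 18, 26, 27, 29, 31, 39, 40}

{5, 8, 9, 10, 13, 14, 18, 26, 27, 29, 31, 39, 40}


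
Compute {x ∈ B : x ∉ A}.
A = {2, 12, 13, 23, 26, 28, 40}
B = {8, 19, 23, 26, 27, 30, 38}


Set A = {2, 12, 13, 23, 26, 28, 40}
Set B = {8, 19, 23, 26, 27, 30, 38}
Check each element of B against A:
8 ∉ A (include), 19 ∉ A (include), 23 ∈ A, 26 ∈ A, 27 ∉ A (include), 30 ∉ A (include), 38 ∉ A (include)
Elements of B not in A: {8, 19, 27, 30, 38}

{8, 19, 27, 30, 38}


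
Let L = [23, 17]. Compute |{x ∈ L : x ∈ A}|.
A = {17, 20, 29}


Set A = {17, 20, 29}
Candidates: [23, 17]
Check each candidate:
23 ∉ A, 17 ∈ A
Count of candidates in A: 1

1


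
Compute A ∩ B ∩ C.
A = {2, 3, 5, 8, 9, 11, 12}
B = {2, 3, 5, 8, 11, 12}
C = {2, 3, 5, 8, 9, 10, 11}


Set A = {2, 3, 5, 8, 9, 11, 12}
Set B = {2, 3, 5, 8, 11, 12}
Set C = {2, 3, 5, 8, 9, 10, 11}
First, A ∩ B = {2, 3, 5, 8, 11, 12}
Then, (A ∩ B) ∩ C = {2, 3, 5, 8, 11}

{2, 3, 5, 8, 11}


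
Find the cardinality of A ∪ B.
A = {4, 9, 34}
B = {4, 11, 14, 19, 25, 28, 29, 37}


Set A = {4, 9, 34}, |A| = 3
Set B = {4, 11, 14, 19, 25, 28, 29, 37}, |B| = 8
A ∩ B = {4}, |A ∩ B| = 1
|A ∪ B| = |A| + |B| - |A ∩ B| = 3 + 8 - 1 = 10

10


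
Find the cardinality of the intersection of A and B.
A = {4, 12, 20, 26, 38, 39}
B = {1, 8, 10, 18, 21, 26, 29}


Set A = {4, 12, 20, 26, 38, 39}
Set B = {1, 8, 10, 18, 21, 26, 29}
A ∩ B = {26}
|A ∩ B| = 1

1


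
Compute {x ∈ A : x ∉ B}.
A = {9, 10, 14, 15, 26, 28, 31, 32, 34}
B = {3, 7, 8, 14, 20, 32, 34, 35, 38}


Set A = {9, 10, 14, 15, 26, 28, 31, 32, 34}
Set B = {3, 7, 8, 14, 20, 32, 34, 35, 38}
Check each element of A against B:
9 ∉ B (include), 10 ∉ B (include), 14 ∈ B, 15 ∉ B (include), 26 ∉ B (include), 28 ∉ B (include), 31 ∉ B (include), 32 ∈ B, 34 ∈ B
Elements of A not in B: {9, 10, 15, 26, 28, 31}

{9, 10, 15, 26, 28, 31}


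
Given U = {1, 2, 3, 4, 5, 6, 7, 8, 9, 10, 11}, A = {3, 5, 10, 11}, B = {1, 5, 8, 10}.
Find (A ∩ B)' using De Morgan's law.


U = {1, 2, 3, 4, 5, 6, 7, 8, 9, 10, 11}
A = {3, 5, 10, 11}, B = {1, 5, 8, 10}
A ∩ B = {5, 10}
(A ∩ B)' = U \ (A ∩ B) = {1, 2, 3, 4, 6, 7, 8, 9, 11}
Verification via A' ∪ B': A' = {1, 2, 4, 6, 7, 8, 9}, B' = {2, 3, 4, 6, 7, 9, 11}
A' ∪ B' = {1, 2, 3, 4, 6, 7, 8, 9, 11} ✓

{1, 2, 3, 4, 6, 7, 8, 9, 11}


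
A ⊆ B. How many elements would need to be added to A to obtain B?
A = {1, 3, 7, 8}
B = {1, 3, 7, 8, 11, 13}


Set A = {1, 3, 7, 8}, |A| = 4
Set B = {1, 3, 7, 8, 11, 13}, |B| = 6
Since A ⊆ B: B \ A = {11, 13}
|B| - |A| = 6 - 4 = 2

2


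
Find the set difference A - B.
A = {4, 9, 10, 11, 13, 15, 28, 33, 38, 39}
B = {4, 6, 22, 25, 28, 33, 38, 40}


Set A = {4, 9, 10, 11, 13, 15, 28, 33, 38, 39}
Set B = {4, 6, 22, 25, 28, 33, 38, 40}
A \ B includes elements in A that are not in B.
Check each element of A:
4 (in B, remove), 9 (not in B, keep), 10 (not in B, keep), 11 (not in B, keep), 13 (not in B, keep), 15 (not in B, keep), 28 (in B, remove), 33 (in B, remove), 38 (in B, remove), 39 (not in B, keep)
A \ B = {9, 10, 11, 13, 15, 39}

{9, 10, 11, 13, 15, 39}


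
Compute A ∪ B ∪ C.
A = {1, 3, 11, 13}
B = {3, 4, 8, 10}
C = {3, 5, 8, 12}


Set A = {1, 3, 11, 13}
Set B = {3, 4, 8, 10}
Set C = {3, 5, 8, 12}
First, A ∪ B = {1, 3, 4, 8, 10, 11, 13}
Then, (A ∪ B) ∪ C = {1, 3, 4, 5, 8, 10, 11, 12, 13}

{1, 3, 4, 5, 8, 10, 11, 12, 13}


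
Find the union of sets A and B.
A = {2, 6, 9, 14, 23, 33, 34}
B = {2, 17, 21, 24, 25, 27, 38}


Set A = {2, 6, 9, 14, 23, 33, 34}
Set B = {2, 17, 21, 24, 25, 27, 38}
A ∪ B includes all elements in either set.
Elements from A: {2, 6, 9, 14, 23, 33, 34}
Elements from B not already included: {17, 21, 24, 25, 27, 38}
A ∪ B = {2, 6, 9, 14, 17, 21, 23, 24, 25, 27, 33, 34, 38}

{2, 6, 9, 14, 17, 21, 23, 24, 25, 27, 33, 34, 38}


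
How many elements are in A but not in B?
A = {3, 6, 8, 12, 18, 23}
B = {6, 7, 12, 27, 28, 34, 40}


Set A = {3, 6, 8, 12, 18, 23}
Set B = {6, 7, 12, 27, 28, 34, 40}
A \ B = {3, 8, 18, 23}
|A \ B| = 4

4


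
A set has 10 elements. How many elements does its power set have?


The set has 10 elements.
The power set contains all possible subsets.
|P(A)| = 2^|A| = 2^10 = 1024

1024


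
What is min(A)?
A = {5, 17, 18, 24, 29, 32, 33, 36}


Set A = {5, 17, 18, 24, 29, 32, 33, 36}
Elements in ascending order: 5, 17, 18, 24, 29, 32, 33, 36
The smallest element is 5.

5


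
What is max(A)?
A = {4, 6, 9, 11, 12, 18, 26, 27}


Set A = {4, 6, 9, 11, 12, 18, 26, 27}
Elements in ascending order: 4, 6, 9, 11, 12, 18, 26, 27
The largest element is 27.

27


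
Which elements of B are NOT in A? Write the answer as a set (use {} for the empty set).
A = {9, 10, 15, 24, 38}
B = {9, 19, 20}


Set A = {9, 10, 15, 24, 38}
Set B = {9, 19, 20}
Check each element of B against A:
9 ∈ A, 19 ∉ A (include), 20 ∉ A (include)
Elements of B not in A: {19, 20}

{19, 20}


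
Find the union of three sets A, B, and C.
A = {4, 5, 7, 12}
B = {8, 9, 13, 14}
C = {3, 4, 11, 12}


Set A = {4, 5, 7, 12}
Set B = {8, 9, 13, 14}
Set C = {3, 4, 11, 12}
First, A ∪ B = {4, 5, 7, 8, 9, 12, 13, 14}
Then, (A ∪ B) ∪ C = {3, 4, 5, 7, 8, 9, 11, 12, 13, 14}

{3, 4, 5, 7, 8, 9, 11, 12, 13, 14}


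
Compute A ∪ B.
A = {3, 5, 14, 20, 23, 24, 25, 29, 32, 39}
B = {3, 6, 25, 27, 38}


Set A = {3, 5, 14, 20, 23, 24, 25, 29, 32, 39}
Set B = {3, 6, 25, 27, 38}
A ∪ B includes all elements in either set.
Elements from A: {3, 5, 14, 20, 23, 24, 25, 29, 32, 39}
Elements from B not already included: {6, 27, 38}
A ∪ B = {3, 5, 6, 14, 20, 23, 24, 25, 27, 29, 32, 38, 39}

{3, 5, 6, 14, 20, 23, 24, 25, 27, 29, 32, 38, 39}


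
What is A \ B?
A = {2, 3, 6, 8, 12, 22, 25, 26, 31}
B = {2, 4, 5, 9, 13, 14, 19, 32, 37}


Set A = {2, 3, 6, 8, 12, 22, 25, 26, 31}
Set B = {2, 4, 5, 9, 13, 14, 19, 32, 37}
A \ B includes elements in A that are not in B.
Check each element of A:
2 (in B, remove), 3 (not in B, keep), 6 (not in B, keep), 8 (not in B, keep), 12 (not in B, keep), 22 (not in B, keep), 25 (not in B, keep), 26 (not in B, keep), 31 (not in B, keep)
A \ B = {3, 6, 8, 12, 22, 25, 26, 31}

{3, 6, 8, 12, 22, 25, 26, 31}


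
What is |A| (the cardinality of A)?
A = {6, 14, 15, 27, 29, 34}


Set A = {6, 14, 15, 27, 29, 34}
Listing elements: 6, 14, 15, 27, 29, 34
Counting: 6 elements
|A| = 6

6


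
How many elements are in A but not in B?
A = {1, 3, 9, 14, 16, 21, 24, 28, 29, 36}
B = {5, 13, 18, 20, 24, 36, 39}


Set A = {1, 3, 9, 14, 16, 21, 24, 28, 29, 36}
Set B = {5, 13, 18, 20, 24, 36, 39}
A \ B = {1, 3, 9, 14, 16, 21, 28, 29}
|A \ B| = 8

8


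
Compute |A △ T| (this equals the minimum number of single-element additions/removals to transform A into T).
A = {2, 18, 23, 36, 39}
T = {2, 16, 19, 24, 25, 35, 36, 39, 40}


Set A = {2, 18, 23, 36, 39}
Set T = {2, 16, 19, 24, 25, 35, 36, 39, 40}
Elements to remove from A (in A, not in T): {18, 23} → 2 removals
Elements to add to A (in T, not in A): {16, 19, 24, 25, 35, 40} → 6 additions
Total edits = 2 + 6 = 8

8


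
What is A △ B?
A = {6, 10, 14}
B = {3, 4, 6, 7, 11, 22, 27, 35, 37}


Set A = {6, 10, 14}
Set B = {3, 4, 6, 7, 11, 22, 27, 35, 37}
A △ B = (A \ B) ∪ (B \ A)
Elements in A but not B: {10, 14}
Elements in B but not A: {3, 4, 7, 11, 22, 27, 35, 37}
A △ B = {3, 4, 7, 10, 11, 14, 22, 27, 35, 37}

{3, 4, 7, 10, 11, 14, 22, 27, 35, 37}


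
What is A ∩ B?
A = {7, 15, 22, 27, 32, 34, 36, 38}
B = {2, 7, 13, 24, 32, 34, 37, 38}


Set A = {7, 15, 22, 27, 32, 34, 36, 38}
Set B = {2, 7, 13, 24, 32, 34, 37, 38}
A ∩ B includes only elements in both sets.
Check each element of A against B:
7 ✓, 15 ✗, 22 ✗, 27 ✗, 32 ✓, 34 ✓, 36 ✗, 38 ✓
A ∩ B = {7, 32, 34, 38}

{7, 32, 34, 38}


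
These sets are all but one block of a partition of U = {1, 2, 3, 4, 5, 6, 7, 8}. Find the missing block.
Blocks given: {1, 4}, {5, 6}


U = {1, 2, 3, 4, 5, 6, 7, 8}
Shown blocks: {1, 4}, {5, 6}
A partition's blocks are pairwise disjoint and cover U, so the missing block = U \ (union of shown blocks).
Union of shown blocks: {1, 4, 5, 6}
Missing block = U \ (union) = {2, 3, 7, 8}

{2, 3, 7, 8}


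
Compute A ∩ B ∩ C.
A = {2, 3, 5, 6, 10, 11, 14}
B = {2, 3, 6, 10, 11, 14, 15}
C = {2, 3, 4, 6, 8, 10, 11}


Set A = {2, 3, 5, 6, 10, 11, 14}
Set B = {2, 3, 6, 10, 11, 14, 15}
Set C = {2, 3, 4, 6, 8, 10, 11}
First, A ∩ B = {2, 3, 6, 10, 11, 14}
Then, (A ∩ B) ∩ C = {2, 3, 6, 10, 11}

{2, 3, 6, 10, 11}


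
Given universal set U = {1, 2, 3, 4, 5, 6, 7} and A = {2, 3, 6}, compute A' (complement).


Universal set U = {1, 2, 3, 4, 5, 6, 7}
Set A = {2, 3, 6}
A' = U \ A = elements in U but not in A
Checking each element of U:
1 (not in A, include), 2 (in A, exclude), 3 (in A, exclude), 4 (not in A, include), 5 (not in A, include), 6 (in A, exclude), 7 (not in A, include)
A' = {1, 4, 5, 7}

{1, 4, 5, 7}


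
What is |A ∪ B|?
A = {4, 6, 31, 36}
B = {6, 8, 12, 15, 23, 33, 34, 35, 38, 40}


Set A = {4, 6, 31, 36}, |A| = 4
Set B = {6, 8, 12, 15, 23, 33, 34, 35, 38, 40}, |B| = 10
A ∩ B = {6}, |A ∩ B| = 1
|A ∪ B| = |A| + |B| - |A ∩ B| = 4 + 10 - 1 = 13

13


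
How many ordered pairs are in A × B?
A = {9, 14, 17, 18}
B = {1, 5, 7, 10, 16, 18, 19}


Set A = {9, 14, 17, 18} has 4 elements.
Set B = {1, 5, 7, 10, 16, 18, 19} has 7 elements.
|A × B| = |A| × |B| = 4 × 7 = 28

28


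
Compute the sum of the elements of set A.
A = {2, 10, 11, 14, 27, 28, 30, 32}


Set A = {2, 10, 11, 14, 27, 28, 30, 32}
Sum = 2 + 10 + 11 + 14 + 27 + 28 + 30 + 32 = 154

154


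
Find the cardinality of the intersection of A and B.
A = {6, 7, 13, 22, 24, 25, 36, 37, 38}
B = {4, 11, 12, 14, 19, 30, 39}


Set A = {6, 7, 13, 22, 24, 25, 36, 37, 38}
Set B = {4, 11, 12, 14, 19, 30, 39}
A ∩ B = {}
|A ∩ B| = 0

0


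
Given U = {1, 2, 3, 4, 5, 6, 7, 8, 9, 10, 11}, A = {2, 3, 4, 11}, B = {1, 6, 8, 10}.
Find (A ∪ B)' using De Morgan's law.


U = {1, 2, 3, 4, 5, 6, 7, 8, 9, 10, 11}
A = {2, 3, 4, 11}, B = {1, 6, 8, 10}
A ∪ B = {1, 2, 3, 4, 6, 8, 10, 11}
(A ∪ B)' = U \ (A ∪ B) = {5, 7, 9}
Verification via A' ∩ B': A' = {1, 5, 6, 7, 8, 9, 10}, B' = {2, 3, 4, 5, 7, 9, 11}
A' ∩ B' = {5, 7, 9} ✓

{5, 7, 9}


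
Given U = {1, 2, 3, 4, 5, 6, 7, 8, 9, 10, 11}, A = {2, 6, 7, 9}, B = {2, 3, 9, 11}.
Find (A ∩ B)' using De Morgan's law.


U = {1, 2, 3, 4, 5, 6, 7, 8, 9, 10, 11}
A = {2, 6, 7, 9}, B = {2, 3, 9, 11}
A ∩ B = {2, 9}
(A ∩ B)' = U \ (A ∩ B) = {1, 3, 4, 5, 6, 7, 8, 10, 11}
Verification via A' ∪ B': A' = {1, 3, 4, 5, 8, 10, 11}, B' = {1, 4, 5, 6, 7, 8, 10}
A' ∪ B' = {1, 3, 4, 5, 6, 7, 8, 10, 11} ✓

{1, 3, 4, 5, 6, 7, 8, 10, 11}


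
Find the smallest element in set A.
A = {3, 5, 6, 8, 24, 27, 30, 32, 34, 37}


Set A = {3, 5, 6, 8, 24, 27, 30, 32, 34, 37}
Elements in ascending order: 3, 5, 6, 8, 24, 27, 30, 32, 34, 37
The smallest element is 3.

3


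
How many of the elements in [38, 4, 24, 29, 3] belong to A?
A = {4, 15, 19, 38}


Set A = {4, 15, 19, 38}
Candidates: [38, 4, 24, 29, 3]
Check each candidate:
38 ∈ A, 4 ∈ A, 24 ∉ A, 29 ∉ A, 3 ∉ A
Count of candidates in A: 2

2


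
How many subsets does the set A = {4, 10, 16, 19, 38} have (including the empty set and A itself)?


Set A = {4, 10, 16, 19, 38}
|A| = 5
The power set P(A) contains all subsets of A.
|P(A)| = 2^|A| = 2^5 = 32

32


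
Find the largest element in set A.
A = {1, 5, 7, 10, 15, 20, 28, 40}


Set A = {1, 5, 7, 10, 15, 20, 28, 40}
Elements in ascending order: 1, 5, 7, 10, 15, 20, 28, 40
The largest element is 40.

40


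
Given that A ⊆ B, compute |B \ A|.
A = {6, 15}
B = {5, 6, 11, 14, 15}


Set A = {6, 15}, |A| = 2
Set B = {5, 6, 11, 14, 15}, |B| = 5
Since A ⊆ B: B \ A = {5, 11, 14}
|B| - |A| = 5 - 2 = 3

3


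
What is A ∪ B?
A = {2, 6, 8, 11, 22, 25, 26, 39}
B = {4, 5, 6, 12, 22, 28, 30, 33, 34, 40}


Set A = {2, 6, 8, 11, 22, 25, 26, 39}
Set B = {4, 5, 6, 12, 22, 28, 30, 33, 34, 40}
A ∪ B includes all elements in either set.
Elements from A: {2, 6, 8, 11, 22, 25, 26, 39}
Elements from B not already included: {4, 5, 12, 28, 30, 33, 34, 40}
A ∪ B = {2, 4, 5, 6, 8, 11, 12, 22, 25, 26, 28, 30, 33, 34, 39, 40}

{2, 4, 5, 6, 8, 11, 12, 22, 25, 26, 28, 30, 33, 34, 39, 40}


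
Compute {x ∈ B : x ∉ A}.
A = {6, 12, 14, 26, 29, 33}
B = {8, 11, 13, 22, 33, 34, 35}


Set A = {6, 12, 14, 26, 29, 33}
Set B = {8, 11, 13, 22, 33, 34, 35}
Check each element of B against A:
8 ∉ A (include), 11 ∉ A (include), 13 ∉ A (include), 22 ∉ A (include), 33 ∈ A, 34 ∉ A (include), 35 ∉ A (include)
Elements of B not in A: {8, 11, 13, 22, 34, 35}

{8, 11, 13, 22, 34, 35}


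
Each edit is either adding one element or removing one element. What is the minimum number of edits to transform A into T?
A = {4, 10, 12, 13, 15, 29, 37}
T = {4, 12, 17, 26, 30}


Set A = {4, 10, 12, 13, 15, 29, 37}
Set T = {4, 12, 17, 26, 30}
Elements to remove from A (in A, not in T): {10, 13, 15, 29, 37} → 5 removals
Elements to add to A (in T, not in A): {17, 26, 30} → 3 additions
Total edits = 5 + 3 = 8

8


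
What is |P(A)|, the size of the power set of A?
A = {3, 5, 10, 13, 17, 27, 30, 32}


Set A = {3, 5, 10, 13, 17, 27, 30, 32}
|A| = 8
The power set P(A) contains all subsets of A.
|P(A)| = 2^|A| = 2^8 = 256

256


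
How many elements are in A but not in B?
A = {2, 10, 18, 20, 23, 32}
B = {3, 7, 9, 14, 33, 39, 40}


Set A = {2, 10, 18, 20, 23, 32}
Set B = {3, 7, 9, 14, 33, 39, 40}
A \ B = {2, 10, 18, 20, 23, 32}
|A \ B| = 6

6


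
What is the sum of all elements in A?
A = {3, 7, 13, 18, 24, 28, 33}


Set A = {3, 7, 13, 18, 24, 28, 33}
Sum = 3 + 7 + 13 + 18 + 24 + 28 + 33 = 126

126


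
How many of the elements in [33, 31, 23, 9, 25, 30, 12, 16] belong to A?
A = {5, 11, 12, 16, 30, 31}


Set A = {5, 11, 12, 16, 30, 31}
Candidates: [33, 31, 23, 9, 25, 30, 12, 16]
Check each candidate:
33 ∉ A, 31 ∈ A, 23 ∉ A, 9 ∉ A, 25 ∉ A, 30 ∈ A, 12 ∈ A, 16 ∈ A
Count of candidates in A: 4

4


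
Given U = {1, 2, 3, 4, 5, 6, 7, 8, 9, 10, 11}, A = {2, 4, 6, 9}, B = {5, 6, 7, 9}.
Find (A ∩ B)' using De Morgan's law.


U = {1, 2, 3, 4, 5, 6, 7, 8, 9, 10, 11}
A = {2, 4, 6, 9}, B = {5, 6, 7, 9}
A ∩ B = {6, 9}
(A ∩ B)' = U \ (A ∩ B) = {1, 2, 3, 4, 5, 7, 8, 10, 11}
Verification via A' ∪ B': A' = {1, 3, 5, 7, 8, 10, 11}, B' = {1, 2, 3, 4, 8, 10, 11}
A' ∪ B' = {1, 2, 3, 4, 5, 7, 8, 10, 11} ✓

{1, 2, 3, 4, 5, 7, 8, 10, 11}


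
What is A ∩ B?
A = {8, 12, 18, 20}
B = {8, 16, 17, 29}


Set A = {8, 12, 18, 20}
Set B = {8, 16, 17, 29}
A ∩ B includes only elements in both sets.
Check each element of A against B:
8 ✓, 12 ✗, 18 ✗, 20 ✗
A ∩ B = {8}

{8}


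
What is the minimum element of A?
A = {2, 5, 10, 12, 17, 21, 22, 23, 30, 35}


Set A = {2, 5, 10, 12, 17, 21, 22, 23, 30, 35}
Elements in ascending order: 2, 5, 10, 12, 17, 21, 22, 23, 30, 35
The smallest element is 2.

2


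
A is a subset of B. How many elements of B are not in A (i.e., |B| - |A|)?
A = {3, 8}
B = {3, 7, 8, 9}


Set A = {3, 8}, |A| = 2
Set B = {3, 7, 8, 9}, |B| = 4
Since A ⊆ B: B \ A = {7, 9}
|B| - |A| = 4 - 2 = 2

2


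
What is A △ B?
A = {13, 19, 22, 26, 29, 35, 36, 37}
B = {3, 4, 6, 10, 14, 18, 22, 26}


Set A = {13, 19, 22, 26, 29, 35, 36, 37}
Set B = {3, 4, 6, 10, 14, 18, 22, 26}
A △ B = (A \ B) ∪ (B \ A)
Elements in A but not B: {13, 19, 29, 35, 36, 37}
Elements in B but not A: {3, 4, 6, 10, 14, 18}
A △ B = {3, 4, 6, 10, 13, 14, 18, 19, 29, 35, 36, 37}

{3, 4, 6, 10, 13, 14, 18, 19, 29, 35, 36, 37}


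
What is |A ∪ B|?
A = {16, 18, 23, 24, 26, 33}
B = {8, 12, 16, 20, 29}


Set A = {16, 18, 23, 24, 26, 33}, |A| = 6
Set B = {8, 12, 16, 20, 29}, |B| = 5
A ∩ B = {16}, |A ∩ B| = 1
|A ∪ B| = |A| + |B| - |A ∩ B| = 6 + 5 - 1 = 10

10


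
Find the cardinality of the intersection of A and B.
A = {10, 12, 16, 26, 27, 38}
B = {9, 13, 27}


Set A = {10, 12, 16, 26, 27, 38}
Set B = {9, 13, 27}
A ∩ B = {27}
|A ∩ B| = 1

1


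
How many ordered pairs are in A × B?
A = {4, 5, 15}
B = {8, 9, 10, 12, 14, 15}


Set A = {4, 5, 15} has 3 elements.
Set B = {8, 9, 10, 12, 14, 15} has 6 elements.
|A × B| = |A| × |B| = 3 × 6 = 18

18


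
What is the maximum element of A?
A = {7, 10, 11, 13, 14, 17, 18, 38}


Set A = {7, 10, 11, 13, 14, 17, 18, 38}
Elements in ascending order: 7, 10, 11, 13, 14, 17, 18, 38
The largest element is 38.

38


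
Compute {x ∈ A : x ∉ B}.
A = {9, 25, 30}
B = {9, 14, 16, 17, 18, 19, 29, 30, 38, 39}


Set A = {9, 25, 30}
Set B = {9, 14, 16, 17, 18, 19, 29, 30, 38, 39}
Check each element of A against B:
9 ∈ B, 25 ∉ B (include), 30 ∈ B
Elements of A not in B: {25}

{25}


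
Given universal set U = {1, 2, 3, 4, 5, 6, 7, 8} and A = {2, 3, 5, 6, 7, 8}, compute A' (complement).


Universal set U = {1, 2, 3, 4, 5, 6, 7, 8}
Set A = {2, 3, 5, 6, 7, 8}
A' = U \ A = elements in U but not in A
Checking each element of U:
1 (not in A, include), 2 (in A, exclude), 3 (in A, exclude), 4 (not in A, include), 5 (in A, exclude), 6 (in A, exclude), 7 (in A, exclude), 8 (in A, exclude)
A' = {1, 4}

{1, 4}


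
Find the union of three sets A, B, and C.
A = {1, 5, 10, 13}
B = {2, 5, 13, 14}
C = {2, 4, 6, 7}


Set A = {1, 5, 10, 13}
Set B = {2, 5, 13, 14}
Set C = {2, 4, 6, 7}
First, A ∪ B = {1, 2, 5, 10, 13, 14}
Then, (A ∪ B) ∪ C = {1, 2, 4, 5, 6, 7, 10, 13, 14}

{1, 2, 4, 5, 6, 7, 10, 13, 14}


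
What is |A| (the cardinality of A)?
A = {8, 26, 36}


Set A = {8, 26, 36}
Listing elements: 8, 26, 36
Counting: 3 elements
|A| = 3

3


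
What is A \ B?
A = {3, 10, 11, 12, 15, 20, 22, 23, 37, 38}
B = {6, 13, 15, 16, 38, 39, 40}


Set A = {3, 10, 11, 12, 15, 20, 22, 23, 37, 38}
Set B = {6, 13, 15, 16, 38, 39, 40}
A \ B includes elements in A that are not in B.
Check each element of A:
3 (not in B, keep), 10 (not in B, keep), 11 (not in B, keep), 12 (not in B, keep), 15 (in B, remove), 20 (not in B, keep), 22 (not in B, keep), 23 (not in B, keep), 37 (not in B, keep), 38 (in B, remove)
A \ B = {3, 10, 11, 12, 20, 22, 23, 37}

{3, 10, 11, 12, 20, 22, 23, 37}


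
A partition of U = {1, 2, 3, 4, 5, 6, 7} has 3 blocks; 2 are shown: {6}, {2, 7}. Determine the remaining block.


U = {1, 2, 3, 4, 5, 6, 7}
Shown blocks: {6}, {2, 7}
A partition's blocks are pairwise disjoint and cover U, so the missing block = U \ (union of shown blocks).
Union of shown blocks: {2, 6, 7}
Missing block = U \ (union) = {1, 3, 4, 5}

{1, 3, 4, 5}


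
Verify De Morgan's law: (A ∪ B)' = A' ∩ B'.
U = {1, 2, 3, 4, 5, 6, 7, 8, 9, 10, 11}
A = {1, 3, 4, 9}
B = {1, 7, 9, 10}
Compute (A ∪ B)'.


U = {1, 2, 3, 4, 5, 6, 7, 8, 9, 10, 11}
A = {1, 3, 4, 9}, B = {1, 7, 9, 10}
A ∪ B = {1, 3, 4, 7, 9, 10}
(A ∪ B)' = U \ (A ∪ B) = {2, 5, 6, 8, 11}
Verification via A' ∩ B': A' = {2, 5, 6, 7, 8, 10, 11}, B' = {2, 3, 4, 5, 6, 8, 11}
A' ∩ B' = {2, 5, 6, 8, 11} ✓

{2, 5, 6, 8, 11}


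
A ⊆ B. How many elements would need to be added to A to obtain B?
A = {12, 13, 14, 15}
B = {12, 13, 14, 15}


Set A = {12, 13, 14, 15}, |A| = 4
Set B = {12, 13, 14, 15}, |B| = 4
Since A ⊆ B: B \ A = {}
|B| - |A| = 4 - 4 = 0

0


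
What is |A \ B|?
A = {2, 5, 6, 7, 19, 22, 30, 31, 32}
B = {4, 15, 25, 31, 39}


Set A = {2, 5, 6, 7, 19, 22, 30, 31, 32}
Set B = {4, 15, 25, 31, 39}
A \ B = {2, 5, 6, 7, 19, 22, 30, 32}
|A \ B| = 8

8


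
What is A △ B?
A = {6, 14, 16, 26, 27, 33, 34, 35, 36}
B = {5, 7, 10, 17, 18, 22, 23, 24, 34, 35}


Set A = {6, 14, 16, 26, 27, 33, 34, 35, 36}
Set B = {5, 7, 10, 17, 18, 22, 23, 24, 34, 35}
A △ B = (A \ B) ∪ (B \ A)
Elements in A but not B: {6, 14, 16, 26, 27, 33, 36}
Elements in B but not A: {5, 7, 10, 17, 18, 22, 23, 24}
A △ B = {5, 6, 7, 10, 14, 16, 17, 18, 22, 23, 24, 26, 27, 33, 36}

{5, 6, 7, 10, 14, 16, 17, 18, 22, 23, 24, 26, 27, 33, 36}


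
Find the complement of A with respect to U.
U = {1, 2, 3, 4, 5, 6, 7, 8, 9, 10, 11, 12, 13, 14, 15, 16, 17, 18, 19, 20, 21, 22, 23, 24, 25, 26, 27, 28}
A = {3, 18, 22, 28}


Universal set U = {1, 2, 3, 4, 5, 6, 7, 8, 9, 10, 11, 12, 13, 14, 15, 16, 17, 18, 19, 20, 21, 22, 23, 24, 25, 26, 27, 28}
Set A = {3, 18, 22, 28}
A' = U \ A = elements in U but not in A
Checking each element of U:
1 (not in A, include), 2 (not in A, include), 3 (in A, exclude), 4 (not in A, include), 5 (not in A, include), 6 (not in A, include), 7 (not in A, include), 8 (not in A, include), 9 (not in A, include), 10 (not in A, include), 11 (not in A, include), 12 (not in A, include), 13 (not in A, include), 14 (not in A, include), 15 (not in A, include), 16 (not in A, include), 17 (not in A, include), 18 (in A, exclude), 19 (not in A, include), 20 (not in A, include), 21 (not in A, include), 22 (in A, exclude), 23 (not in A, include), 24 (not in A, include), 25 (not in A, include), 26 (not in A, include), 27 (not in A, include), 28 (in A, exclude)
A' = {1, 2, 4, 5, 6, 7, 8, 9, 10, 11, 12, 13, 14, 15, 16, 17, 19, 20, 21, 23, 24, 25, 26, 27}

{1, 2, 4, 5, 6, 7, 8, 9, 10, 11, 12, 13, 14, 15, 16, 17, 19, 20, 21, 23, 24, 25, 26, 27}


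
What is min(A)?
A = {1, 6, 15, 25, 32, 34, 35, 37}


Set A = {1, 6, 15, 25, 32, 34, 35, 37}
Elements in ascending order: 1, 6, 15, 25, 32, 34, 35, 37
The smallest element is 1.

1


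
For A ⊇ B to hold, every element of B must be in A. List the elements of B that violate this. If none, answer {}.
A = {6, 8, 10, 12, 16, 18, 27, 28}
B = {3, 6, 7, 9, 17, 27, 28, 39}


Set A = {6, 8, 10, 12, 16, 18, 27, 28}
Set B = {3, 6, 7, 9, 17, 27, 28, 39}
Check each element of B against A:
3 ∉ A (include), 6 ∈ A, 7 ∉ A (include), 9 ∉ A (include), 17 ∉ A (include), 27 ∈ A, 28 ∈ A, 39 ∉ A (include)
Elements of B not in A: {3, 7, 9, 17, 39}

{3, 7, 9, 17, 39}


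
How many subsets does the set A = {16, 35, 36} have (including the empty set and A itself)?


Set A = {16, 35, 36}
|A| = 3
The power set P(A) contains all subsets of A.
|P(A)| = 2^|A| = 2^3 = 8

8


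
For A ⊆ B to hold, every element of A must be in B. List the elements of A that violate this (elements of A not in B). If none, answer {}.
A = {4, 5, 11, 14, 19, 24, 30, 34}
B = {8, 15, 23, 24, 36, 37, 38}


Set A = {4, 5, 11, 14, 19, 24, 30, 34}
Set B = {8, 15, 23, 24, 36, 37, 38}
Check each element of A against B:
4 ∉ B (include), 5 ∉ B (include), 11 ∉ B (include), 14 ∉ B (include), 19 ∉ B (include), 24 ∈ B, 30 ∉ B (include), 34 ∉ B (include)
Elements of A not in B: {4, 5, 11, 14, 19, 30, 34}

{4, 5, 11, 14, 19, 30, 34}


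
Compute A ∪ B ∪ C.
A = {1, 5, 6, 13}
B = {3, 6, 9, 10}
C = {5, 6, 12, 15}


Set A = {1, 5, 6, 13}
Set B = {3, 6, 9, 10}
Set C = {5, 6, 12, 15}
First, A ∪ B = {1, 3, 5, 6, 9, 10, 13}
Then, (A ∪ B) ∪ C = {1, 3, 5, 6, 9, 10, 12, 13, 15}

{1, 3, 5, 6, 9, 10, 12, 13, 15}


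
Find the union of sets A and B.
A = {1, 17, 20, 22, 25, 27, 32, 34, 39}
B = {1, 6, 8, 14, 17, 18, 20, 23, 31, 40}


Set A = {1, 17, 20, 22, 25, 27, 32, 34, 39}
Set B = {1, 6, 8, 14, 17, 18, 20, 23, 31, 40}
A ∪ B includes all elements in either set.
Elements from A: {1, 17, 20, 22, 25, 27, 32, 34, 39}
Elements from B not already included: {6, 8, 14, 18, 23, 31, 40}
A ∪ B = {1, 6, 8, 14, 17, 18, 20, 22, 23, 25, 27, 31, 32, 34, 39, 40}

{1, 6, 8, 14, 17, 18, 20, 22, 23, 25, 27, 31, 32, 34, 39, 40}


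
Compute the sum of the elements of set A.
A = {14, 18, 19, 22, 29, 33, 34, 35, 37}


Set A = {14, 18, 19, 22, 29, 33, 34, 35, 37}
Sum = 14 + 18 + 19 + 22 + 29 + 33 + 34 + 35 + 37 = 241

241


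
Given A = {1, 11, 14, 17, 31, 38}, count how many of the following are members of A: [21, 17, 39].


Set A = {1, 11, 14, 17, 31, 38}
Candidates: [21, 17, 39]
Check each candidate:
21 ∉ A, 17 ∈ A, 39 ∉ A
Count of candidates in A: 1

1


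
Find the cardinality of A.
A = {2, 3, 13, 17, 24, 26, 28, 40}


Set A = {2, 3, 13, 17, 24, 26, 28, 40}
Listing elements: 2, 3, 13, 17, 24, 26, 28, 40
Counting: 8 elements
|A| = 8

8


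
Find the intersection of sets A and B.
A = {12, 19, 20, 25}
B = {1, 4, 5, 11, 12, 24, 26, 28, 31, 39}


Set A = {12, 19, 20, 25}
Set B = {1, 4, 5, 11, 12, 24, 26, 28, 31, 39}
A ∩ B includes only elements in both sets.
Check each element of A against B:
12 ✓, 19 ✗, 20 ✗, 25 ✗
A ∩ B = {12}

{12}


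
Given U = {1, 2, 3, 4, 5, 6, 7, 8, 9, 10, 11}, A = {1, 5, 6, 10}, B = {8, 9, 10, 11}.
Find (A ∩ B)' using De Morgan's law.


U = {1, 2, 3, 4, 5, 6, 7, 8, 9, 10, 11}
A = {1, 5, 6, 10}, B = {8, 9, 10, 11}
A ∩ B = {10}
(A ∩ B)' = U \ (A ∩ B) = {1, 2, 3, 4, 5, 6, 7, 8, 9, 11}
Verification via A' ∪ B': A' = {2, 3, 4, 7, 8, 9, 11}, B' = {1, 2, 3, 4, 5, 6, 7}
A' ∪ B' = {1, 2, 3, 4, 5, 6, 7, 8, 9, 11} ✓

{1, 2, 3, 4, 5, 6, 7, 8, 9, 11}


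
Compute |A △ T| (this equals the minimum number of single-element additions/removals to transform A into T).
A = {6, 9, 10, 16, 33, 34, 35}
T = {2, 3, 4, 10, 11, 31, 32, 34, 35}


Set A = {6, 9, 10, 16, 33, 34, 35}
Set T = {2, 3, 4, 10, 11, 31, 32, 34, 35}
Elements to remove from A (in A, not in T): {6, 9, 16, 33} → 4 removals
Elements to add to A (in T, not in A): {2, 3, 4, 11, 31, 32} → 6 additions
Total edits = 4 + 6 = 10

10


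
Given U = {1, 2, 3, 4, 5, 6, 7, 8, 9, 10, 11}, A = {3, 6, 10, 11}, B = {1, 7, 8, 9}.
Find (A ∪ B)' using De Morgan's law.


U = {1, 2, 3, 4, 5, 6, 7, 8, 9, 10, 11}
A = {3, 6, 10, 11}, B = {1, 7, 8, 9}
A ∪ B = {1, 3, 6, 7, 8, 9, 10, 11}
(A ∪ B)' = U \ (A ∪ B) = {2, 4, 5}
Verification via A' ∩ B': A' = {1, 2, 4, 5, 7, 8, 9}, B' = {2, 3, 4, 5, 6, 10, 11}
A' ∩ B' = {2, 4, 5} ✓

{2, 4, 5}


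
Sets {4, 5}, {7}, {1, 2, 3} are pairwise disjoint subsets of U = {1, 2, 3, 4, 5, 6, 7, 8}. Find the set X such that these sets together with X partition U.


U = {1, 2, 3, 4, 5, 6, 7, 8}
Shown blocks: {4, 5}, {7}, {1, 2, 3}
A partition's blocks are pairwise disjoint and cover U, so the missing block = U \ (union of shown blocks).
Union of shown blocks: {1, 2, 3, 4, 5, 7}
Missing block = U \ (union) = {6, 8}

{6, 8}


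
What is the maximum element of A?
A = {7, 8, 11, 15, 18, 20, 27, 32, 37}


Set A = {7, 8, 11, 15, 18, 20, 27, 32, 37}
Elements in ascending order: 7, 8, 11, 15, 18, 20, 27, 32, 37
The largest element is 37.

37


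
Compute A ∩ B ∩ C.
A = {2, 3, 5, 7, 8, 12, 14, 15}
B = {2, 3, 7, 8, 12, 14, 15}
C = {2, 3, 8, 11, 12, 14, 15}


Set A = {2, 3, 5, 7, 8, 12, 14, 15}
Set B = {2, 3, 7, 8, 12, 14, 15}
Set C = {2, 3, 8, 11, 12, 14, 15}
First, A ∩ B = {2, 3, 7, 8, 12, 14, 15}
Then, (A ∩ B) ∩ C = {2, 3, 8, 12, 14, 15}

{2, 3, 8, 12, 14, 15}


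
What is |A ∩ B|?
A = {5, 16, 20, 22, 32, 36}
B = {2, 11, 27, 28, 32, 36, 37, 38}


Set A = {5, 16, 20, 22, 32, 36}
Set B = {2, 11, 27, 28, 32, 36, 37, 38}
A ∩ B = {32, 36}
|A ∩ B| = 2

2


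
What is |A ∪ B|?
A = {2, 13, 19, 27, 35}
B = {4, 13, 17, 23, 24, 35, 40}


Set A = {2, 13, 19, 27, 35}, |A| = 5
Set B = {4, 13, 17, 23, 24, 35, 40}, |B| = 7
A ∩ B = {13, 35}, |A ∩ B| = 2
|A ∪ B| = |A| + |B| - |A ∩ B| = 5 + 7 - 2 = 10

10


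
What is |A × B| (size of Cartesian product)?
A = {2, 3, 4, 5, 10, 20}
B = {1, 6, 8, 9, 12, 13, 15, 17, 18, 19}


Set A = {2, 3, 4, 5, 10, 20} has 6 elements.
Set B = {1, 6, 8, 9, 12, 13, 15, 17, 18, 19} has 10 elements.
|A × B| = |A| × |B| = 6 × 10 = 60

60


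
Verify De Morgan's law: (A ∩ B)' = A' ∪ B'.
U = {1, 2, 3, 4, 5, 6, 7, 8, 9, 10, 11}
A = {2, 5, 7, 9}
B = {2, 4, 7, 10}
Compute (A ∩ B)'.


U = {1, 2, 3, 4, 5, 6, 7, 8, 9, 10, 11}
A = {2, 5, 7, 9}, B = {2, 4, 7, 10}
A ∩ B = {2, 7}
(A ∩ B)' = U \ (A ∩ B) = {1, 3, 4, 5, 6, 8, 9, 10, 11}
Verification via A' ∪ B': A' = {1, 3, 4, 6, 8, 10, 11}, B' = {1, 3, 5, 6, 8, 9, 11}
A' ∪ B' = {1, 3, 4, 5, 6, 8, 9, 10, 11} ✓

{1, 3, 4, 5, 6, 8, 9, 10, 11}


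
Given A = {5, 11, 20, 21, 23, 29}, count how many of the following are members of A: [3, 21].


Set A = {5, 11, 20, 21, 23, 29}
Candidates: [3, 21]
Check each candidate:
3 ∉ A, 21 ∈ A
Count of candidates in A: 1

1


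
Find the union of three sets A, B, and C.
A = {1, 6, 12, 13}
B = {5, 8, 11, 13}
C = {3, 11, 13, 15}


Set A = {1, 6, 12, 13}
Set B = {5, 8, 11, 13}
Set C = {3, 11, 13, 15}
First, A ∪ B = {1, 5, 6, 8, 11, 12, 13}
Then, (A ∪ B) ∪ C = {1, 3, 5, 6, 8, 11, 12, 13, 15}

{1, 3, 5, 6, 8, 11, 12, 13, 15}


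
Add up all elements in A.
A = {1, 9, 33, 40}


Set A = {1, 9, 33, 40}
Sum = 1 + 9 + 33 + 40 = 83

83


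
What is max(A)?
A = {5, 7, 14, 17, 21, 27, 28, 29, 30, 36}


Set A = {5, 7, 14, 17, 21, 27, 28, 29, 30, 36}
Elements in ascending order: 5, 7, 14, 17, 21, 27, 28, 29, 30, 36
The largest element is 36.

36


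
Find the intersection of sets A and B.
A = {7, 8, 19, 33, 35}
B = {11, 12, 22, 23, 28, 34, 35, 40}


Set A = {7, 8, 19, 33, 35}
Set B = {11, 12, 22, 23, 28, 34, 35, 40}
A ∩ B includes only elements in both sets.
Check each element of A against B:
7 ✗, 8 ✗, 19 ✗, 33 ✗, 35 ✓
A ∩ B = {35}

{35}


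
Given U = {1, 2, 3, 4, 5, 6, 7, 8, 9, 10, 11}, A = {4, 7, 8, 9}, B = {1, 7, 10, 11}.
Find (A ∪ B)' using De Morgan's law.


U = {1, 2, 3, 4, 5, 6, 7, 8, 9, 10, 11}
A = {4, 7, 8, 9}, B = {1, 7, 10, 11}
A ∪ B = {1, 4, 7, 8, 9, 10, 11}
(A ∪ B)' = U \ (A ∪ B) = {2, 3, 5, 6}
Verification via A' ∩ B': A' = {1, 2, 3, 5, 6, 10, 11}, B' = {2, 3, 4, 5, 6, 8, 9}
A' ∩ B' = {2, 3, 5, 6} ✓

{2, 3, 5, 6}


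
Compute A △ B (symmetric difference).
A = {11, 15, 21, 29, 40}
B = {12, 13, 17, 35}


Set A = {11, 15, 21, 29, 40}
Set B = {12, 13, 17, 35}
A △ B = (A \ B) ∪ (B \ A)
Elements in A but not B: {11, 15, 21, 29, 40}
Elements in B but not A: {12, 13, 17, 35}
A △ B = {11, 12, 13, 15, 17, 21, 29, 35, 40}

{11, 12, 13, 15, 17, 21, 29, 35, 40}


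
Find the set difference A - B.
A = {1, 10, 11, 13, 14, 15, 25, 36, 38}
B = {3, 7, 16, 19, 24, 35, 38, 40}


Set A = {1, 10, 11, 13, 14, 15, 25, 36, 38}
Set B = {3, 7, 16, 19, 24, 35, 38, 40}
A \ B includes elements in A that are not in B.
Check each element of A:
1 (not in B, keep), 10 (not in B, keep), 11 (not in B, keep), 13 (not in B, keep), 14 (not in B, keep), 15 (not in B, keep), 25 (not in B, keep), 36 (not in B, keep), 38 (in B, remove)
A \ B = {1, 10, 11, 13, 14, 15, 25, 36}

{1, 10, 11, 13, 14, 15, 25, 36}


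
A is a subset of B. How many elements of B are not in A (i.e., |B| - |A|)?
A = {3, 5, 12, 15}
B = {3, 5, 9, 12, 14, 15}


Set A = {3, 5, 12, 15}, |A| = 4
Set B = {3, 5, 9, 12, 14, 15}, |B| = 6
Since A ⊆ B: B \ A = {9, 14}
|B| - |A| = 6 - 4 = 2

2


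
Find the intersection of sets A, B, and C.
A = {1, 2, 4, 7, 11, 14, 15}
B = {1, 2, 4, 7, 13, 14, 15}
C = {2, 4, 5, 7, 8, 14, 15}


Set A = {1, 2, 4, 7, 11, 14, 15}
Set B = {1, 2, 4, 7, 13, 14, 15}
Set C = {2, 4, 5, 7, 8, 14, 15}
First, A ∩ B = {1, 2, 4, 7, 14, 15}
Then, (A ∩ B) ∩ C = {2, 4, 7, 14, 15}

{2, 4, 7, 14, 15}


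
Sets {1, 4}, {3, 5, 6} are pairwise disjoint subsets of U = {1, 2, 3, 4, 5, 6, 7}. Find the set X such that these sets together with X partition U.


U = {1, 2, 3, 4, 5, 6, 7}
Shown blocks: {1, 4}, {3, 5, 6}
A partition's blocks are pairwise disjoint and cover U, so the missing block = U \ (union of shown blocks).
Union of shown blocks: {1, 3, 4, 5, 6}
Missing block = U \ (union) = {2, 7}

{2, 7}


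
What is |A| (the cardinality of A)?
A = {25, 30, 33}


Set A = {25, 30, 33}
Listing elements: 25, 30, 33
Counting: 3 elements
|A| = 3

3


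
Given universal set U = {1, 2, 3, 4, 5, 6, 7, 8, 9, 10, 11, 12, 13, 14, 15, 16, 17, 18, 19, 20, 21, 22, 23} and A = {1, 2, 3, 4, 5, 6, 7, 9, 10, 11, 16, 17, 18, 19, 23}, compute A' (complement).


Universal set U = {1, 2, 3, 4, 5, 6, 7, 8, 9, 10, 11, 12, 13, 14, 15, 16, 17, 18, 19, 20, 21, 22, 23}
Set A = {1, 2, 3, 4, 5, 6, 7, 9, 10, 11, 16, 17, 18, 19, 23}
A' = U \ A = elements in U but not in A
Checking each element of U:
1 (in A, exclude), 2 (in A, exclude), 3 (in A, exclude), 4 (in A, exclude), 5 (in A, exclude), 6 (in A, exclude), 7 (in A, exclude), 8 (not in A, include), 9 (in A, exclude), 10 (in A, exclude), 11 (in A, exclude), 12 (not in A, include), 13 (not in A, include), 14 (not in A, include), 15 (not in A, include), 16 (in A, exclude), 17 (in A, exclude), 18 (in A, exclude), 19 (in A, exclude), 20 (not in A, include), 21 (not in A, include), 22 (not in A, include), 23 (in A, exclude)
A' = {8, 12, 13, 14, 15, 20, 21, 22}

{8, 12, 13, 14, 15, 20, 21, 22}


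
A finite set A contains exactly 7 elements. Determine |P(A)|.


The set has 7 elements.
The power set contains all possible subsets.
|P(A)| = 2^|A| = 2^7 = 128

128


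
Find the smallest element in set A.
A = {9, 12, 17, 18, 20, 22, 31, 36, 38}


Set A = {9, 12, 17, 18, 20, 22, 31, 36, 38}
Elements in ascending order: 9, 12, 17, 18, 20, 22, 31, 36, 38
The smallest element is 9.

9


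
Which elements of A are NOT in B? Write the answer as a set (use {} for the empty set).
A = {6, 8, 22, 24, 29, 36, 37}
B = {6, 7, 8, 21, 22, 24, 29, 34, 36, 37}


Set A = {6, 8, 22, 24, 29, 36, 37}
Set B = {6, 7, 8, 21, 22, 24, 29, 34, 36, 37}
Check each element of A against B:
6 ∈ B, 8 ∈ B, 22 ∈ B, 24 ∈ B, 29 ∈ B, 36 ∈ B, 37 ∈ B
Elements of A not in B: {}

{}


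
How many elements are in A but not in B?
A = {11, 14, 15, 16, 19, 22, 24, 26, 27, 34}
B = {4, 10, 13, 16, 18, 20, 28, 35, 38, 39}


Set A = {11, 14, 15, 16, 19, 22, 24, 26, 27, 34}
Set B = {4, 10, 13, 16, 18, 20, 28, 35, 38, 39}
A \ B = {11, 14, 15, 19, 22, 24, 26, 27, 34}
|A \ B| = 9

9


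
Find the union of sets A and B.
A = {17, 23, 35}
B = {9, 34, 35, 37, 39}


Set A = {17, 23, 35}
Set B = {9, 34, 35, 37, 39}
A ∪ B includes all elements in either set.
Elements from A: {17, 23, 35}
Elements from B not already included: {9, 34, 37, 39}
A ∪ B = {9, 17, 23, 34, 35, 37, 39}

{9, 17, 23, 34, 35, 37, 39}


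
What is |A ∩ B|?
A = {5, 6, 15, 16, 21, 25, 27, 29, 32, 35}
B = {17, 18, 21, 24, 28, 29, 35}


Set A = {5, 6, 15, 16, 21, 25, 27, 29, 32, 35}
Set B = {17, 18, 21, 24, 28, 29, 35}
A ∩ B = {21, 29, 35}
|A ∩ B| = 3

3


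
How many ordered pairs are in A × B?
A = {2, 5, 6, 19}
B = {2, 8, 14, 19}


Set A = {2, 5, 6, 19} has 4 elements.
Set B = {2, 8, 14, 19} has 4 elements.
|A × B| = |A| × |B| = 4 × 4 = 16

16


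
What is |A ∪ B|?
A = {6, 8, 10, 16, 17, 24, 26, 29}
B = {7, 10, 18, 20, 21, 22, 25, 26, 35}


Set A = {6, 8, 10, 16, 17, 24, 26, 29}, |A| = 8
Set B = {7, 10, 18, 20, 21, 22, 25, 26, 35}, |B| = 9
A ∩ B = {10, 26}, |A ∩ B| = 2
|A ∪ B| = |A| + |B| - |A ∩ B| = 8 + 9 - 2 = 15

15


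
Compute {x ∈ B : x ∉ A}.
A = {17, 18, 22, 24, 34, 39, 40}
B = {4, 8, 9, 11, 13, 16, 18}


Set A = {17, 18, 22, 24, 34, 39, 40}
Set B = {4, 8, 9, 11, 13, 16, 18}
Check each element of B against A:
4 ∉ A (include), 8 ∉ A (include), 9 ∉ A (include), 11 ∉ A (include), 13 ∉ A (include), 16 ∉ A (include), 18 ∈ A
Elements of B not in A: {4, 8, 9, 11, 13, 16}

{4, 8, 9, 11, 13, 16}


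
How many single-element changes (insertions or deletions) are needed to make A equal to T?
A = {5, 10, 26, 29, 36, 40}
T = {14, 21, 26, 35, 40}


Set A = {5, 10, 26, 29, 36, 40}
Set T = {14, 21, 26, 35, 40}
Elements to remove from A (in A, not in T): {5, 10, 29, 36} → 4 removals
Elements to add to A (in T, not in A): {14, 21, 35} → 3 additions
Total edits = 4 + 3 = 7

7


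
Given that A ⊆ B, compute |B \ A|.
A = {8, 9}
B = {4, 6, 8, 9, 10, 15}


Set A = {8, 9}, |A| = 2
Set B = {4, 6, 8, 9, 10, 15}, |B| = 6
Since A ⊆ B: B \ A = {4, 6, 10, 15}
|B| - |A| = 6 - 2 = 4

4


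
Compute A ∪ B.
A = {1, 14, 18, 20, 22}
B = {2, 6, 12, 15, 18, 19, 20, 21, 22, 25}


Set A = {1, 14, 18, 20, 22}
Set B = {2, 6, 12, 15, 18, 19, 20, 21, 22, 25}
A ∪ B includes all elements in either set.
Elements from A: {1, 14, 18, 20, 22}
Elements from B not already included: {2, 6, 12, 15, 19, 21, 25}
A ∪ B = {1, 2, 6, 12, 14, 15, 18, 19, 20, 21, 22, 25}

{1, 2, 6, 12, 14, 15, 18, 19, 20, 21, 22, 25}


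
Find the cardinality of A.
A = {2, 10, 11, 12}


Set A = {2, 10, 11, 12}
Listing elements: 2, 10, 11, 12
Counting: 4 elements
|A| = 4

4


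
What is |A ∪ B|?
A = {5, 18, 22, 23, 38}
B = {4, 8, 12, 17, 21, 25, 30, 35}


Set A = {5, 18, 22, 23, 38}, |A| = 5
Set B = {4, 8, 12, 17, 21, 25, 30, 35}, |B| = 8
A ∩ B = {}, |A ∩ B| = 0
|A ∪ B| = |A| + |B| - |A ∩ B| = 5 + 8 - 0 = 13

13


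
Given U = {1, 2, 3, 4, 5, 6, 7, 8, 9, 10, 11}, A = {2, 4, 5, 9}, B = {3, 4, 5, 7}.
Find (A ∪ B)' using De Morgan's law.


U = {1, 2, 3, 4, 5, 6, 7, 8, 9, 10, 11}
A = {2, 4, 5, 9}, B = {3, 4, 5, 7}
A ∪ B = {2, 3, 4, 5, 7, 9}
(A ∪ B)' = U \ (A ∪ B) = {1, 6, 8, 10, 11}
Verification via A' ∩ B': A' = {1, 3, 6, 7, 8, 10, 11}, B' = {1, 2, 6, 8, 9, 10, 11}
A' ∩ B' = {1, 6, 8, 10, 11} ✓

{1, 6, 8, 10, 11}


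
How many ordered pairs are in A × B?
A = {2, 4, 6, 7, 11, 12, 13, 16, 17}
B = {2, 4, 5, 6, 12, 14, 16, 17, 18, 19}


Set A = {2, 4, 6, 7, 11, 12, 13, 16, 17} has 9 elements.
Set B = {2, 4, 5, 6, 12, 14, 16, 17, 18, 19} has 10 elements.
|A × B| = |A| × |B| = 9 × 10 = 90

90


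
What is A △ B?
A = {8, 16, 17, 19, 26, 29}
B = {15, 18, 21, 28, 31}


Set A = {8, 16, 17, 19, 26, 29}
Set B = {15, 18, 21, 28, 31}
A △ B = (A \ B) ∪ (B \ A)
Elements in A but not B: {8, 16, 17, 19, 26, 29}
Elements in B but not A: {15, 18, 21, 28, 31}
A △ B = {8, 15, 16, 17, 18, 19, 21, 26, 28, 29, 31}

{8, 15, 16, 17, 18, 19, 21, 26, 28, 29, 31}
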